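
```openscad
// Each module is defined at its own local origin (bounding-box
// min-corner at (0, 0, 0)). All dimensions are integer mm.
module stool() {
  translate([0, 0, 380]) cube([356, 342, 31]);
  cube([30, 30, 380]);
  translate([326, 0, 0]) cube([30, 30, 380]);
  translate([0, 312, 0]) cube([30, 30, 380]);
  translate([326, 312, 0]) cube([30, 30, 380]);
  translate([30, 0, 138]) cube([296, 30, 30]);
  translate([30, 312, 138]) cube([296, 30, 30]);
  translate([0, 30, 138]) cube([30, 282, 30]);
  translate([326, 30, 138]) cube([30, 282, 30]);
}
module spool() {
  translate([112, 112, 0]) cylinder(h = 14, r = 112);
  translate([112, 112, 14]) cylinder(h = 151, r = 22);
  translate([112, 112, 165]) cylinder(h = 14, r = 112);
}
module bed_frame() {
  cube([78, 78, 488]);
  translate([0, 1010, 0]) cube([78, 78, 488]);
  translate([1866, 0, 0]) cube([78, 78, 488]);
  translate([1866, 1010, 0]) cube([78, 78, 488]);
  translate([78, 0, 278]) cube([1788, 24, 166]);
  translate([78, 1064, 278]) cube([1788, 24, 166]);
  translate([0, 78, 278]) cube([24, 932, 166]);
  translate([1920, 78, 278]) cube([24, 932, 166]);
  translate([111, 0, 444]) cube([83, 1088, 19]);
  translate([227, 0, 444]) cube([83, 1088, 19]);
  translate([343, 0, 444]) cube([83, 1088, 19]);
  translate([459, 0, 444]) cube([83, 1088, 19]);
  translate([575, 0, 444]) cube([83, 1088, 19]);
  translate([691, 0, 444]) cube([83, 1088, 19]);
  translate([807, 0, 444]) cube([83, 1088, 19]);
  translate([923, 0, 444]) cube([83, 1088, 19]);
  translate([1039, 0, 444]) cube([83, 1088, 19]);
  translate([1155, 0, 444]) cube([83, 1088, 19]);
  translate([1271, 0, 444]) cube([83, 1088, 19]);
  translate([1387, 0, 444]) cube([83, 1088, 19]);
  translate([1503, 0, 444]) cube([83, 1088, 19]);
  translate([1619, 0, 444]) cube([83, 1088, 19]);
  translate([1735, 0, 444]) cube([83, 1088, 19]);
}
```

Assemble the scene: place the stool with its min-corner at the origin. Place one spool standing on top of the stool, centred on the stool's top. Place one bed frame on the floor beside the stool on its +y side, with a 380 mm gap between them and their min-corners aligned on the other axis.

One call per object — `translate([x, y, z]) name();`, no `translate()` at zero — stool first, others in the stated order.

stool();
translate([66, 59, 411]) spool();
translate([0, 722, 0]) bed_frame();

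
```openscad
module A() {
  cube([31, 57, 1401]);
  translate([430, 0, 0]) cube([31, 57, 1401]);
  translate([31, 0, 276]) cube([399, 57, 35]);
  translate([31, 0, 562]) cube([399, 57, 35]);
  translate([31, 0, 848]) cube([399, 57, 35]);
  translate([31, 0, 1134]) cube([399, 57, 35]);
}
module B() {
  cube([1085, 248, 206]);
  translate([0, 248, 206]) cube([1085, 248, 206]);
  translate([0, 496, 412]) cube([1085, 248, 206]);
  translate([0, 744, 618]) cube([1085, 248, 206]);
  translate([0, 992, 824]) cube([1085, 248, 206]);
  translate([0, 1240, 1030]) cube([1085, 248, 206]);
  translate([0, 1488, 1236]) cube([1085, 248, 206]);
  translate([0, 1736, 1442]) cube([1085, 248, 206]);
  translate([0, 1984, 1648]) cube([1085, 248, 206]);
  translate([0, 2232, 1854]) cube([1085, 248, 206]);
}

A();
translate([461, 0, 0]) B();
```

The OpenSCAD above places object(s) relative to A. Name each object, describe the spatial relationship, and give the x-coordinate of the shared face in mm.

The ladder's +x face and the staircase's −x face are both at x = 461 mm.

A is a ladder. B is a staircase. The staircase is against the ladder's +x side, with their −y faces flush. The x-coordinate of the shared face is 461 mm.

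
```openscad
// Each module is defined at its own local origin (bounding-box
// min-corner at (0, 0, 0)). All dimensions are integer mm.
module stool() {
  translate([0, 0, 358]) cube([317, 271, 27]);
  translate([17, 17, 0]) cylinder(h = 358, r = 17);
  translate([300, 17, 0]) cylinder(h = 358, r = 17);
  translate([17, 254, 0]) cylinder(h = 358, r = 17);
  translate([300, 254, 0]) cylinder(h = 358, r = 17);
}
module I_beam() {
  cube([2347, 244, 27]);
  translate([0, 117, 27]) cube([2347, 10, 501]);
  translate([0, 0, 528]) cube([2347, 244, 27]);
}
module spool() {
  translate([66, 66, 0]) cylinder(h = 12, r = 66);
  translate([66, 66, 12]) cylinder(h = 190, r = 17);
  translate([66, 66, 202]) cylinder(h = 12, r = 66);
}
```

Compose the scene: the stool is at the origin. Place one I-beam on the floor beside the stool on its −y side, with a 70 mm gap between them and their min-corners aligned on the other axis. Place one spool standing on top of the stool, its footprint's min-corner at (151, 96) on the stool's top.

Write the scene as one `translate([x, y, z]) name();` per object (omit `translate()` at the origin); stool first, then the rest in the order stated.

stool();
translate([0, -314, 0]) I_beam();
translate([151, 96, 385]) spool();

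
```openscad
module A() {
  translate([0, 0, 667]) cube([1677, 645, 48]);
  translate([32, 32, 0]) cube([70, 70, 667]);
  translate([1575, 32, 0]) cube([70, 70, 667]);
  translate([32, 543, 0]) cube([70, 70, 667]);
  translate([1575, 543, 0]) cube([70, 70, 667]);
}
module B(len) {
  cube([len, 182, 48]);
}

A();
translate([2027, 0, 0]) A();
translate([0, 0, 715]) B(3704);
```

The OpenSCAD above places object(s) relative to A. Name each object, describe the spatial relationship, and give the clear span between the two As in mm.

Second table starts at x = 2027; first ends at x = 1677; clear span = 2027 − 1677 = 350 mm.

A is a table. B is a beam. A beam spans the tops of two tables. The clear span between the two tables is 350 mm.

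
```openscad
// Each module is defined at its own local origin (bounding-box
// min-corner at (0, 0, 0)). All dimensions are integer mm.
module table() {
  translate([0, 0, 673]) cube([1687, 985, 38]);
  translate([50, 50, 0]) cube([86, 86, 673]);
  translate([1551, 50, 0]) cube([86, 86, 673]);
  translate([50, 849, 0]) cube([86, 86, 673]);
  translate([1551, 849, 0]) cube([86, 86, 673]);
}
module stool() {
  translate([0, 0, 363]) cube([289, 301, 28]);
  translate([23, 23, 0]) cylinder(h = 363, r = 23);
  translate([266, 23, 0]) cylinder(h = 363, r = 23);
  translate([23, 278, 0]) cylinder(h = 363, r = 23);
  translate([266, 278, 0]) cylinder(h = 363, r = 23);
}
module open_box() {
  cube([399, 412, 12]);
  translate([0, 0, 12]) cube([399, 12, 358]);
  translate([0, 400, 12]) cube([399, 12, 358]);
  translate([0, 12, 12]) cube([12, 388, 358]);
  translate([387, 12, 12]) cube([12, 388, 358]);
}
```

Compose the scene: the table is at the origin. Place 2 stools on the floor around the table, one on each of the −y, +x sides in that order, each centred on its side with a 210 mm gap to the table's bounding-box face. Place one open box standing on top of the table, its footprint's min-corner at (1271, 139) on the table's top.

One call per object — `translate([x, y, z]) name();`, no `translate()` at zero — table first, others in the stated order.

table();
translate([699, -511, 0]) stool();
translate([1897, 342, 0]) stool();
translate([1271, 139, 711]) open_box();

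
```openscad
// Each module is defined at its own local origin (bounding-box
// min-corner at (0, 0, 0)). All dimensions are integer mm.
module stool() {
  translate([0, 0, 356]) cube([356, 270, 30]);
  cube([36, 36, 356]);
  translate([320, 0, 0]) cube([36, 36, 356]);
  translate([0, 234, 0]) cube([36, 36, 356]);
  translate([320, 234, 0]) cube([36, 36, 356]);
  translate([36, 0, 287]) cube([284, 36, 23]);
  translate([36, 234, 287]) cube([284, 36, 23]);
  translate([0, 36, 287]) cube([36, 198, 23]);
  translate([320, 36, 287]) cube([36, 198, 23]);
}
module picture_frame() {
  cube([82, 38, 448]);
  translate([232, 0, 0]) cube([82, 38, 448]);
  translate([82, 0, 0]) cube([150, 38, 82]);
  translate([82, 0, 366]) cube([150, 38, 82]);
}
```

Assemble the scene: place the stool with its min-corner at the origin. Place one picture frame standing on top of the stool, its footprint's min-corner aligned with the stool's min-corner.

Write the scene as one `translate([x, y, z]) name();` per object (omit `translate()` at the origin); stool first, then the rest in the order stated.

stool();
translate([0, 0, 386]) picture_frame();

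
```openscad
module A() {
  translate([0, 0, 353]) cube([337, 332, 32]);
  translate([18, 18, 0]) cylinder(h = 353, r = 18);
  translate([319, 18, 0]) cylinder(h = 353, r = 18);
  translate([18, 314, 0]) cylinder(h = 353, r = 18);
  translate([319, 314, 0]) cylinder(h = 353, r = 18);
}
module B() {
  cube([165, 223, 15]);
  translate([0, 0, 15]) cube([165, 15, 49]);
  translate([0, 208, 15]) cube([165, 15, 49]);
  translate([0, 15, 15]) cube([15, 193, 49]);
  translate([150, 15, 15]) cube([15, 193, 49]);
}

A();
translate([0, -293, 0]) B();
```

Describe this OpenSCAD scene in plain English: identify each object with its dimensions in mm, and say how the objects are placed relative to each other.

A is a four-legged stool. The seat is 337×332 mm, 32 mm thick, top at z = 385 mm. It stands on four round legs, each 36 mm in diameter, from z = 0 to the seat underside, each leg's axis is inset half a diameter from the nearest pair of seat edges (so the leg's bounding box is flush with the corner).

B is an open storage box with external size 165×223×64 mm and wall thickness 15 mm (the base is also 15 mm thick). The base covers the whole footprint; the four walls stand on the base, with the y-facing walls full-width and the x-facing walls fitting between their inner faces.

The open box is on the floor beside the stool on its −y side.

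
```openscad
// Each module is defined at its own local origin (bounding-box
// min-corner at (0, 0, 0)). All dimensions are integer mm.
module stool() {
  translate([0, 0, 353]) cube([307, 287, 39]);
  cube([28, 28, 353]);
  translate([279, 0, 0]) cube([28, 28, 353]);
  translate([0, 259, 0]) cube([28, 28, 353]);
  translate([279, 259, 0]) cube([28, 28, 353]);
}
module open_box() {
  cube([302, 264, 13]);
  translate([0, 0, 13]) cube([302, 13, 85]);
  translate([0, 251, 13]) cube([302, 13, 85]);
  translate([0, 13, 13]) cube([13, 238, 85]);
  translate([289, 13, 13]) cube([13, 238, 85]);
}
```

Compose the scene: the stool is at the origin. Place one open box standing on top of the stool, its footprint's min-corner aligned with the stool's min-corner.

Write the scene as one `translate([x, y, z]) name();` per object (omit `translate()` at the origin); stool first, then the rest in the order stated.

stool();
translate([0, 0, 392]) open_box();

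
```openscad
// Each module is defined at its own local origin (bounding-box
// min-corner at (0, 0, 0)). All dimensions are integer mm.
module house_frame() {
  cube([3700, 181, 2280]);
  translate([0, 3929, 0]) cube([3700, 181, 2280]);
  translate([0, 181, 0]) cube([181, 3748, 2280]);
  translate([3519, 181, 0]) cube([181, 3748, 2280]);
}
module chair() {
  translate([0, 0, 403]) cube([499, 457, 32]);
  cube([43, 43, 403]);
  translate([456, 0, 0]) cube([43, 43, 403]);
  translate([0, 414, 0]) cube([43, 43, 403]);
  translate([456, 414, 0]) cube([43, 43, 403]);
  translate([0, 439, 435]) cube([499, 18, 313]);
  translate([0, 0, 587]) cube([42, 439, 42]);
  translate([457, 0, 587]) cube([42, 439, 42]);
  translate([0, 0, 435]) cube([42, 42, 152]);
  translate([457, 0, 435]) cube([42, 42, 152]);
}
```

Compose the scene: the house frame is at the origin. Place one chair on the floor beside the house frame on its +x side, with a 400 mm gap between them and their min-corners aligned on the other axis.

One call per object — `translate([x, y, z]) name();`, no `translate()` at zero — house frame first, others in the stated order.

house_frame();
translate([4100, 0, 0]) chair();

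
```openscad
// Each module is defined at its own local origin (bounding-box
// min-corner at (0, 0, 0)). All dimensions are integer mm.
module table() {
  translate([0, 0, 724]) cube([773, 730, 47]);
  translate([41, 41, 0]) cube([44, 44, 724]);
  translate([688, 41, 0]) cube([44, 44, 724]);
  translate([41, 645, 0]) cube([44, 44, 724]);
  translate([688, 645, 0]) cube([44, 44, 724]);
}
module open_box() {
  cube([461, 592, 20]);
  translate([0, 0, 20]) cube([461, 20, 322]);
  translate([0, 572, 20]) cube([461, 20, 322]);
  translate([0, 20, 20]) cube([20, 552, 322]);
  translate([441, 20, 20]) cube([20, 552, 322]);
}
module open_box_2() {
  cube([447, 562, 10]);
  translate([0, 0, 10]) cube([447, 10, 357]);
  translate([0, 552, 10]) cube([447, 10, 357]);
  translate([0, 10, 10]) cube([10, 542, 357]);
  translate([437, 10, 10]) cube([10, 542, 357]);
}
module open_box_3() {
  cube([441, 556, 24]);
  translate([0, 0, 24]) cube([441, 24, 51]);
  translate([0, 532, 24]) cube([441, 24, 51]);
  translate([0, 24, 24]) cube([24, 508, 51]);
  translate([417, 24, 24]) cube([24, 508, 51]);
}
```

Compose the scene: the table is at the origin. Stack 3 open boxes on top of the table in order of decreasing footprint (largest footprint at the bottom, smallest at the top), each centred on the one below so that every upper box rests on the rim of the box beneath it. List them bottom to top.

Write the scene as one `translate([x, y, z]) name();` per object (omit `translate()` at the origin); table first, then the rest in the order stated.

table();
translate([156, 69, 771]) open_box();
translate([163, 84, 1113]) open_box_2();
translate([166, 87, 1480]) open_box_3();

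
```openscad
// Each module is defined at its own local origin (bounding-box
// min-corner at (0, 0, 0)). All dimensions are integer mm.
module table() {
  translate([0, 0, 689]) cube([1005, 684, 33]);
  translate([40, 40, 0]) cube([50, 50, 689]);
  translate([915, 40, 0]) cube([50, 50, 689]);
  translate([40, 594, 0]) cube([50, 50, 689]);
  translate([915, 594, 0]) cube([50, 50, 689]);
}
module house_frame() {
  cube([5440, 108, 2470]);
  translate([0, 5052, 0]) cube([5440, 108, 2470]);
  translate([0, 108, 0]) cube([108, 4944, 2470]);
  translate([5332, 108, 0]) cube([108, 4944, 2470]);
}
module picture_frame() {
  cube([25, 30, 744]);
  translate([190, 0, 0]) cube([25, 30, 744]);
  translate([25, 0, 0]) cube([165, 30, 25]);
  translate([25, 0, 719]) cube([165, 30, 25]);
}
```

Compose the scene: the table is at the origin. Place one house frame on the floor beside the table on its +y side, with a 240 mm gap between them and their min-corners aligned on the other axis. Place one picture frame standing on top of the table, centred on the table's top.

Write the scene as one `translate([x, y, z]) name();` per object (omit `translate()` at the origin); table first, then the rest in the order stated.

table();
translate([0, 924, 0]) house_frame();
translate([395, 327, 722]) picture_frame();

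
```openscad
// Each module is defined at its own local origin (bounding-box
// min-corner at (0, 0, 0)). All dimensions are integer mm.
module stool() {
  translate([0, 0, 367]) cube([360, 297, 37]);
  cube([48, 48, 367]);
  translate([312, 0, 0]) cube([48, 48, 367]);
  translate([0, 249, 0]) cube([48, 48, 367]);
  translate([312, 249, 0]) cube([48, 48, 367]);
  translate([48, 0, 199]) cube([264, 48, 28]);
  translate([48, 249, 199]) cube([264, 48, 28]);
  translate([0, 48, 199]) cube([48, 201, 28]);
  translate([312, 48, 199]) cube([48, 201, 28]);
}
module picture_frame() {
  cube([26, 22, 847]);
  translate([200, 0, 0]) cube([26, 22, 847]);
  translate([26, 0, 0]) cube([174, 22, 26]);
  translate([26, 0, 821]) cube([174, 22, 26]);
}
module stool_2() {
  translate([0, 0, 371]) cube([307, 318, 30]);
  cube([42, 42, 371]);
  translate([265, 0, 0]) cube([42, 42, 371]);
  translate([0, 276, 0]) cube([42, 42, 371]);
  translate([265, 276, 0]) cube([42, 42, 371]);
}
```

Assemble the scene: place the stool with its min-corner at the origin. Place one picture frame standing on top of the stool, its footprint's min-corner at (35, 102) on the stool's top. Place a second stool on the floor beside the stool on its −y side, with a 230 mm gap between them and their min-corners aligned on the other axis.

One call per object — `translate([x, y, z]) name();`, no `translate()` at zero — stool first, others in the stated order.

stool();
translate([35, 102, 404]) picture_frame();
translate([0, -548, 0]) stool_2();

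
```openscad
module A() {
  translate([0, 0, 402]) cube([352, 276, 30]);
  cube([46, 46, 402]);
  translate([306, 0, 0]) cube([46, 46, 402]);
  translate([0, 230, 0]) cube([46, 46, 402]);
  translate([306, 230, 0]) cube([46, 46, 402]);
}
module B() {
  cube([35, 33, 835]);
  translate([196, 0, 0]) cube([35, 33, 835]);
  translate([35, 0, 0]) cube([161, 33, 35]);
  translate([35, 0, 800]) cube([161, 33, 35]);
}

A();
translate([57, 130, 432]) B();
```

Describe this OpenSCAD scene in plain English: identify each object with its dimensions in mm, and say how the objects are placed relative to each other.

A is a four-legged stool. The seat is a 352×276×30 mm slab whose top surface is at z = 432 mm; four square legs, each 46×46 mm in cross-section, run from the floor (z = 0) to the underside of the seat, each flush with a corner of the seat.

B is a rectangular picture frame lying in the x–z plane (depth along y). The opening is 161 mm wide (x) by 765 mm tall (z), surrounded by a border 35 mm wide on all four sides. The frame is 33 mm deep and is made of two full-height vertical stiles with two horizontal rails fitted between them.

The picture frame is on top of the stool.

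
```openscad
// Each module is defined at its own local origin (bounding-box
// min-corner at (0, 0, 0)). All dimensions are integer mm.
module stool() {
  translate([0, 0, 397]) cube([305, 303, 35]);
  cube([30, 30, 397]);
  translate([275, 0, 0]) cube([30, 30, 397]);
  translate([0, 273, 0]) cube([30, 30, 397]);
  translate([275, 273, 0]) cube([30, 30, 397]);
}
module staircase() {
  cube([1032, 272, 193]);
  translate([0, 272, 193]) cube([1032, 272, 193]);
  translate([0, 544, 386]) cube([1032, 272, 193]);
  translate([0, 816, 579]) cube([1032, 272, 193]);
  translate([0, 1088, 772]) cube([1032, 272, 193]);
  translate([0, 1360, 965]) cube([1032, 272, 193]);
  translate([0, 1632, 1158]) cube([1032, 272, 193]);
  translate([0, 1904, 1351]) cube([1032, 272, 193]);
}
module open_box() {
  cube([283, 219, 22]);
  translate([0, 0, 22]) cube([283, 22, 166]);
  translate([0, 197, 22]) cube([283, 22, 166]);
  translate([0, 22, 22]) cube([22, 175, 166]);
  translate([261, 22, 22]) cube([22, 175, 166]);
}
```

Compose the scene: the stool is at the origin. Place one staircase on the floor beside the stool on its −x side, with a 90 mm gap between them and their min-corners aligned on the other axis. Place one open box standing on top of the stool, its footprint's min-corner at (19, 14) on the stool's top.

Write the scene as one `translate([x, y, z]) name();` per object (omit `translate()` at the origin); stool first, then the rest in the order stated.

stool();
translate([-1122, 0, 0]) staircase();
translate([19, 14, 432]) open_box();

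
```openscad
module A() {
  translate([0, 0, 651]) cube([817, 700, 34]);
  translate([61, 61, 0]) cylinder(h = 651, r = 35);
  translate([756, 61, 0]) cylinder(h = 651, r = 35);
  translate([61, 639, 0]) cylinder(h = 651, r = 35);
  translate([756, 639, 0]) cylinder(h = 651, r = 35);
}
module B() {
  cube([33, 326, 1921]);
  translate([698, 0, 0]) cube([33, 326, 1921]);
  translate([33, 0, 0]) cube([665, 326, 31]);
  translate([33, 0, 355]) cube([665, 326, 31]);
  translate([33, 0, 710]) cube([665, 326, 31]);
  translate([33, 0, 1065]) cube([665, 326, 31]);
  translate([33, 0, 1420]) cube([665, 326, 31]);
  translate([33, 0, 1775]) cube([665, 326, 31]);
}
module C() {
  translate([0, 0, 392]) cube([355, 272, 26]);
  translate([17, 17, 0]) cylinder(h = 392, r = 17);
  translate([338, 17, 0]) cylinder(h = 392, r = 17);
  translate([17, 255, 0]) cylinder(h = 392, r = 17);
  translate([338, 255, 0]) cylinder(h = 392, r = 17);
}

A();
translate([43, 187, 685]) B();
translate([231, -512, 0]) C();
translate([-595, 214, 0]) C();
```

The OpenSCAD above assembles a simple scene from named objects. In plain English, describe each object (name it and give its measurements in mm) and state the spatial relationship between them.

A is a table: top 817 mm (x) × 700 mm (y), 34 mm thick, upper face at z = 685 mm, on four round legs of 70 mm diameter, each leg's bounding box inset 26 mm from the nearest pair of top edges, running from z = 0 to the bottom of the top.

B is an open bookshelf. Two side panels, each 33 mm thick, 326 mm deep and 1921 mm tall, stand 731 mm apart (outside-to-outside). Between them sit 6 shelves, each 31 mm thick and 326 mm deep, spanning the full gap between the sides. The bottom shelf rests on the floor (its underside at z = 0) and the clear gap between one shelf's top and the next shelf's underside is 324 mm.

C is a four-legged stool. The seat is a 355×272×26 mm slab whose top surface is at z = 418 mm; four round legs, each 34 mm in diameter, run from the floor (z = 0) to the underside of the seat, each leg's axis is inset half a diameter from the nearest pair of seat edges (so the leg's bounding box is flush with the corner).

The bookshelf is on top of the table, centred. Two stools sit around the table at the −y, −x sides.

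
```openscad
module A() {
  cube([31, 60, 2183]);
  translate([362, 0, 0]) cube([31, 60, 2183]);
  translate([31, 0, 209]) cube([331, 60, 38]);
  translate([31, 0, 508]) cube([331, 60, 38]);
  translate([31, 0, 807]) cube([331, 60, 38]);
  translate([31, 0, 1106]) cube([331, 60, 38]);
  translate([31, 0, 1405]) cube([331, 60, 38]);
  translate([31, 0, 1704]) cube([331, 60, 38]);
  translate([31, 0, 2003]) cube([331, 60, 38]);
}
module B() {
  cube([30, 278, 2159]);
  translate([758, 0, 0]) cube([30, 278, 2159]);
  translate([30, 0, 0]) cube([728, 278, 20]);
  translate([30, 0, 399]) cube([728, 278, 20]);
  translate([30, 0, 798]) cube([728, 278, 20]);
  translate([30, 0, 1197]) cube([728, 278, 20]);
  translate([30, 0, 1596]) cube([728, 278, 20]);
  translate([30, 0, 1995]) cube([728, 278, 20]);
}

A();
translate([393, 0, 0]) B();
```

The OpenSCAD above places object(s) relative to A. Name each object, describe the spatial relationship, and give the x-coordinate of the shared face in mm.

A is a ladder. B is a bookshelf. The bookshelf is against the ladder's +x side, with their −y faces flush. The x-coordinate of the shared face is 393 mm.

The ladder's +x face and the bookshelf's −x face are both at x = 393 mm.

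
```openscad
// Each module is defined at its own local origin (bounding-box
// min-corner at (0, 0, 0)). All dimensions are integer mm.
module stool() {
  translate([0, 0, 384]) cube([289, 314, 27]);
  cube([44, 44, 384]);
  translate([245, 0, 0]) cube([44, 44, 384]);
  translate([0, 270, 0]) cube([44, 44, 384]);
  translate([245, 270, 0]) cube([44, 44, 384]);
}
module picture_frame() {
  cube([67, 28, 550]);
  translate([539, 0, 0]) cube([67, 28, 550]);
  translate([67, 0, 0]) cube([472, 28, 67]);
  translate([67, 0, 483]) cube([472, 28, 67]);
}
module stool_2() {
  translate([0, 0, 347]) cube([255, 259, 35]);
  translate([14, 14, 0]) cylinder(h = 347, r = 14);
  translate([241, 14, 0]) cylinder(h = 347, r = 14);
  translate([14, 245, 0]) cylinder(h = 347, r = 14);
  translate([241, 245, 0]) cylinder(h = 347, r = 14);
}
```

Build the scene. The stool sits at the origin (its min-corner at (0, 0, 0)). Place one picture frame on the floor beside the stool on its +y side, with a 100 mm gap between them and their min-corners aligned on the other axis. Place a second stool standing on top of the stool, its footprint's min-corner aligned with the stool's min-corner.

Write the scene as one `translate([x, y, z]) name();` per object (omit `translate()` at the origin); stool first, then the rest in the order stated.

stool();
translate([0, 414, 0]) picture_frame();
translate([0, 0, 411]) stool_2();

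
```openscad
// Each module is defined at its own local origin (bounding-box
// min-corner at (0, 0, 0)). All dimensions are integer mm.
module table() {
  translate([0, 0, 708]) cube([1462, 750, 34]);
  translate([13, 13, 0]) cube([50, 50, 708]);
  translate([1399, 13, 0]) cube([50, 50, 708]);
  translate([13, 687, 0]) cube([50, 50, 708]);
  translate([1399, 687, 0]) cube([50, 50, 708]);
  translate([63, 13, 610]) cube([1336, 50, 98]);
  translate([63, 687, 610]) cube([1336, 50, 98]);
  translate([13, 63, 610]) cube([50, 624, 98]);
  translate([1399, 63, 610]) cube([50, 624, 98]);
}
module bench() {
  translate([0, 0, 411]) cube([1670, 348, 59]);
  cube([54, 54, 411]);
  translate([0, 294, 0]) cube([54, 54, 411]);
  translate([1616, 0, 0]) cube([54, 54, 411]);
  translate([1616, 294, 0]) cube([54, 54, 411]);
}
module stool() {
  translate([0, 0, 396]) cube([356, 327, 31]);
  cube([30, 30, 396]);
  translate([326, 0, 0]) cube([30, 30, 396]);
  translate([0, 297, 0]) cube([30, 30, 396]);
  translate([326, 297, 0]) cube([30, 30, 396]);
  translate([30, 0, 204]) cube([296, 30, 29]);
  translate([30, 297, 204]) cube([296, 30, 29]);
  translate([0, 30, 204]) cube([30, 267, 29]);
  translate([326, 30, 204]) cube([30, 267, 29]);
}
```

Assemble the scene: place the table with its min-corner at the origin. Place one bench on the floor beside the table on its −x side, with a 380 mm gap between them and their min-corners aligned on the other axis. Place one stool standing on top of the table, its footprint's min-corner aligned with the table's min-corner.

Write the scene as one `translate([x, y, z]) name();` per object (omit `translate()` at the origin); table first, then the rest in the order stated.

table();
translate([-2050, 0, 0]) bench();
translate([0, 0, 742]) stool();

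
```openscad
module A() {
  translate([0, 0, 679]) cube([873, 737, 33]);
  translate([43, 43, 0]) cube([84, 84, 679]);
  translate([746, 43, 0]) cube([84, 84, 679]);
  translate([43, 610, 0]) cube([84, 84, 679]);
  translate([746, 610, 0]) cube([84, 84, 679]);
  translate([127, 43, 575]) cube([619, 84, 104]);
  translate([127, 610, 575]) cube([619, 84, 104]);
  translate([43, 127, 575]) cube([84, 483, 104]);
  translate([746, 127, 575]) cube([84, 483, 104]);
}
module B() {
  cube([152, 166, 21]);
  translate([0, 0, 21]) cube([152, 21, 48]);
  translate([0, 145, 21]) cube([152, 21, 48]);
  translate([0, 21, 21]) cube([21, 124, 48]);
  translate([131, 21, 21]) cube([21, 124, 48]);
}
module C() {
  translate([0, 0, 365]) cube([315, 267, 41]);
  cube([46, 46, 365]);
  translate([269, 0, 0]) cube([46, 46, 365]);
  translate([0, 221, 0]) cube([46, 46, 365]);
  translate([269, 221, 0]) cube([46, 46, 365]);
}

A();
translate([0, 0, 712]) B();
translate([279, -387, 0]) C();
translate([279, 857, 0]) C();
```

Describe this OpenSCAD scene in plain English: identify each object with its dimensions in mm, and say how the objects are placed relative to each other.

A is a table: top 873 mm (x) × 737 mm (y), 33 mm thick, upper face at z = 712 mm, on four 84×84 mm square legs, each inset 43 mm from the nearest pair of top edges, running from z = 0 to the bottom of the top. Four apron rails, 84 mm thick and 104 mm tall, run between adjacent legs with their top edges flush with the underside of the top and their outer faces flush with the legs' outer faces.

B is an open-topped rectangular box: outside dimensions 152×166×69 mm, with a uniform wall and base thickness of 21 mm. The base is a full 152×166 slab on the floor; four walls sit on top of the base. The front and back walls (the −y and +y sides) span the full width; the two side walls fit between them.

C is a four-legged stool. The seat is a 315×267×41 mm slab whose top surface is at z = 406 mm; four square legs, each 46×46 mm in cross-section, run from the floor (z = 0) to the underside of the seat, each flush with a corner of the seat.

The open box is on top of the table. Two stools sit around the table at the −y, +y sides.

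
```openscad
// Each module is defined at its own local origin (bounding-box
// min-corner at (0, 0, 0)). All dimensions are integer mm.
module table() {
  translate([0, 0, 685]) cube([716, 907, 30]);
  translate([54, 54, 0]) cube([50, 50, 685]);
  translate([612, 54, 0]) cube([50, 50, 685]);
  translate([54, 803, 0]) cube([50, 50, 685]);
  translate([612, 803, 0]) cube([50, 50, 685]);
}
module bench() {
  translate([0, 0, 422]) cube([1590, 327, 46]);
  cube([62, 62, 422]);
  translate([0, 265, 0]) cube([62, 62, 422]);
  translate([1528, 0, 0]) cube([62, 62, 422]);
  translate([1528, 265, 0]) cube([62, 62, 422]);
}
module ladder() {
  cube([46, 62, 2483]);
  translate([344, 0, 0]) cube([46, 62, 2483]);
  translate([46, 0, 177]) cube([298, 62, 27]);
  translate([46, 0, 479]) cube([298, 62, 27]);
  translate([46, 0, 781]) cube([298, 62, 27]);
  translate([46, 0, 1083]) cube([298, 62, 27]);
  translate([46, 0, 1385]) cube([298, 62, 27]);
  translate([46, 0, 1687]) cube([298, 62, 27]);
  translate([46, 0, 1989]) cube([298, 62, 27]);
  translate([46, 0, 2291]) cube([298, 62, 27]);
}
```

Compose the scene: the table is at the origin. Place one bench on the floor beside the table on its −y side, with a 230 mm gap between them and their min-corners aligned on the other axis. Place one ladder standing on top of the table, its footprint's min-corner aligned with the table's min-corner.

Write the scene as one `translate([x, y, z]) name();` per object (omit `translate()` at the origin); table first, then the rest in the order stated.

table();
translate([0, -557, 0]) bench();
translate([0, 0, 715]) ladder();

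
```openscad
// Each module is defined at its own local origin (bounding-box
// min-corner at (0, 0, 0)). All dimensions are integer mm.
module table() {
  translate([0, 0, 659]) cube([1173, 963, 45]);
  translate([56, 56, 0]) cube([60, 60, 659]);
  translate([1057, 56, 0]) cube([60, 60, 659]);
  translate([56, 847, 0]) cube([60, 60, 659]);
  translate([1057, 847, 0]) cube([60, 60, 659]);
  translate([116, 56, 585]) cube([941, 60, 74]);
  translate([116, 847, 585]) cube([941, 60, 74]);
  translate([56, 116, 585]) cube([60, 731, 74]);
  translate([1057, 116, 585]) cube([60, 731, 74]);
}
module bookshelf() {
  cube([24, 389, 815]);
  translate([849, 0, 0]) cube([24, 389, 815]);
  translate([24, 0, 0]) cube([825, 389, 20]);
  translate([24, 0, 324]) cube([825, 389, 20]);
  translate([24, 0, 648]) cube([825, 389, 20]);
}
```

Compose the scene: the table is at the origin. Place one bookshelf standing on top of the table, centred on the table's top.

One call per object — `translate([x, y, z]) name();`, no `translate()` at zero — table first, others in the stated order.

table();
translate([150, 287, 704]) bookshelf();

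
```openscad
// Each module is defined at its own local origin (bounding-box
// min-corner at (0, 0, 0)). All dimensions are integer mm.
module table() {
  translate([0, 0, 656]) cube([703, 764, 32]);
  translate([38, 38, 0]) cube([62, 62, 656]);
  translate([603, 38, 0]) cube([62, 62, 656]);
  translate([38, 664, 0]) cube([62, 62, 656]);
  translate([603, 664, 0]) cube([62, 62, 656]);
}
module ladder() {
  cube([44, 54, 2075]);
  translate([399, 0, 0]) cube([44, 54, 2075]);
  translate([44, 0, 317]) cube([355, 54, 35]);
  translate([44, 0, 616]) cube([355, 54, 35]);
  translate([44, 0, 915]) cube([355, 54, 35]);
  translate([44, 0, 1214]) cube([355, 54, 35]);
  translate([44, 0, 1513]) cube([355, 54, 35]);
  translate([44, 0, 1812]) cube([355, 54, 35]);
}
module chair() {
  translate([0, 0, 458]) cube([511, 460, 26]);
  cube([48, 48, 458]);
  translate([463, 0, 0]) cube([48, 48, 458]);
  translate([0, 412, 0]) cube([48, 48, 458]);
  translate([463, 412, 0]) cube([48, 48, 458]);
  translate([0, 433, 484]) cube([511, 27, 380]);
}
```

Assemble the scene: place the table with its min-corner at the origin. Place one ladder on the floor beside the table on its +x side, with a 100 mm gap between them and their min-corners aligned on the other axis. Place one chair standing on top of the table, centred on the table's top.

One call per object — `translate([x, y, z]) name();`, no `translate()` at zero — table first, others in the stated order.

table();
translate([803, 0, 0]) ladder();
translate([96, 152, 688]) chair();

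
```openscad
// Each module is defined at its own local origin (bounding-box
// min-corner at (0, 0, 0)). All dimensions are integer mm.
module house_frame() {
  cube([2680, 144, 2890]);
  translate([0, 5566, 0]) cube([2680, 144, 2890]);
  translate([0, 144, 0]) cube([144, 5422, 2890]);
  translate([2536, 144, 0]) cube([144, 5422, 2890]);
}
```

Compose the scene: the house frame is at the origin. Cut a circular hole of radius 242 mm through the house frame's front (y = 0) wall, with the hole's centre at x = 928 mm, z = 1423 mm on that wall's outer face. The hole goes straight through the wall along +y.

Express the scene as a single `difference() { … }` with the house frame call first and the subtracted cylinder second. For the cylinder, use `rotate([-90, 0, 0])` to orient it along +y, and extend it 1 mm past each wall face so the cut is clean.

difference() {
  house_frame();
  translate([928, -1, 1423]) rotate([-90, 0, 0]) cylinder(h = 146, r = 242);
}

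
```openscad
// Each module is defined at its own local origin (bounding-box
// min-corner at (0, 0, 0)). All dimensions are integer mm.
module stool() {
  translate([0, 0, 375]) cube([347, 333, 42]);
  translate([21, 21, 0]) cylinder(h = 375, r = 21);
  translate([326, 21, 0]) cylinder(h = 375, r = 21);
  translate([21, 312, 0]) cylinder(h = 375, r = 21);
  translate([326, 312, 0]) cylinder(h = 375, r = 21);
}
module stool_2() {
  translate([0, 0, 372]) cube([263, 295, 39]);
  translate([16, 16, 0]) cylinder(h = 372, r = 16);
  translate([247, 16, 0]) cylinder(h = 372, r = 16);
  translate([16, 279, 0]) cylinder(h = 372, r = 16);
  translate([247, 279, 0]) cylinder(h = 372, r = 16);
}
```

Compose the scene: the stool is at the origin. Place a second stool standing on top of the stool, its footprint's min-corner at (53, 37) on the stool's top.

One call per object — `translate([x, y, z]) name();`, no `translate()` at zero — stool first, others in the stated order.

stool();
translate([53, 37, 417]) stool_2();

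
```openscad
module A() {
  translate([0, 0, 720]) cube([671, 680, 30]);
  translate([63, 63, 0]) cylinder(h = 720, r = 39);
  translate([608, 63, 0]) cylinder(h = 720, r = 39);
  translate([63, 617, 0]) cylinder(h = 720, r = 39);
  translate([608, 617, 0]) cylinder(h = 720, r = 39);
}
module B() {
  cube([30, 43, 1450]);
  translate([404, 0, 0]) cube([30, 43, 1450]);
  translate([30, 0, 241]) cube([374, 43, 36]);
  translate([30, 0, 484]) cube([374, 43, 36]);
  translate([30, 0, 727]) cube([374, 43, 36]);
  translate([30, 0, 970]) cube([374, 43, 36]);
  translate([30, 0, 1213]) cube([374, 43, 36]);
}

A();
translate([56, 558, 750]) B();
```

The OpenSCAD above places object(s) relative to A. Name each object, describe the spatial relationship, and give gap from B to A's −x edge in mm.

The ladder's min-x is at 56; the table's min-x is 0; gap = 56 mm.

A is a table. B is a ladder. The ladder is on top of the table. The gap from the ladder to the table's −x edge is 56 mm.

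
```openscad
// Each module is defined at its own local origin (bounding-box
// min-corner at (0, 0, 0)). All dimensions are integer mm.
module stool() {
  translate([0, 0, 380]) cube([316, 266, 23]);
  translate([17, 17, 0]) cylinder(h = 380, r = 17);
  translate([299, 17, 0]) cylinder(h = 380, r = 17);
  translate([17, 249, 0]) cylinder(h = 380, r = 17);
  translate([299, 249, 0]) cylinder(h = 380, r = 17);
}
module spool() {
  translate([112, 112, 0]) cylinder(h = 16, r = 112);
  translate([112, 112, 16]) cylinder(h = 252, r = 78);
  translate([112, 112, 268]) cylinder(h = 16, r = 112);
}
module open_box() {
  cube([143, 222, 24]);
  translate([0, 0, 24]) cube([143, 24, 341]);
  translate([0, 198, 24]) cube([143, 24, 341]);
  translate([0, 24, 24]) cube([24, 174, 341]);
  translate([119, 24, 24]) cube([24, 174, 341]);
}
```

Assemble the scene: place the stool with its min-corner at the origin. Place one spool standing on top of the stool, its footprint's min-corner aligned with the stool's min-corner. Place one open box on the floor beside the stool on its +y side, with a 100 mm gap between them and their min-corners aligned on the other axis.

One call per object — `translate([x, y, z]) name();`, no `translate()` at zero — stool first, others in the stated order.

stool();
translate([0, 0, 403]) spool();
translate([0, 366, 0]) open_box();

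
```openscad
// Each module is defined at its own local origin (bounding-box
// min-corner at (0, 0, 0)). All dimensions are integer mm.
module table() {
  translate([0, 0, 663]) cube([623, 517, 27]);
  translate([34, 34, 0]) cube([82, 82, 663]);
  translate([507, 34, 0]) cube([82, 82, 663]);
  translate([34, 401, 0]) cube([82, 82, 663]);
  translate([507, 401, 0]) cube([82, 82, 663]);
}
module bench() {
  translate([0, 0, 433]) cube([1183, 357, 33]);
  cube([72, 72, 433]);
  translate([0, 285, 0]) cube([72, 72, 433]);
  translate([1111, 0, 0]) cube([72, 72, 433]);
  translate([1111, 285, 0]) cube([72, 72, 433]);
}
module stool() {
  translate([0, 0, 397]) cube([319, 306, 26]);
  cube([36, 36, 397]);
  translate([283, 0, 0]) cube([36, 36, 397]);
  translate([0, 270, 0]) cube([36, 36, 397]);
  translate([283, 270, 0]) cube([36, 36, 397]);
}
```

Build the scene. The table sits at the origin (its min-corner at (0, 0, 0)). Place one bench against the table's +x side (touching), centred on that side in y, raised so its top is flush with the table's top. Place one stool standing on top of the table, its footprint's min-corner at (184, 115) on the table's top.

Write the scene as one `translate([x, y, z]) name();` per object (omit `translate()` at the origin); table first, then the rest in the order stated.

table();
translate([623, 80, 224]) bench();
translate([184, 115, 690]) stool();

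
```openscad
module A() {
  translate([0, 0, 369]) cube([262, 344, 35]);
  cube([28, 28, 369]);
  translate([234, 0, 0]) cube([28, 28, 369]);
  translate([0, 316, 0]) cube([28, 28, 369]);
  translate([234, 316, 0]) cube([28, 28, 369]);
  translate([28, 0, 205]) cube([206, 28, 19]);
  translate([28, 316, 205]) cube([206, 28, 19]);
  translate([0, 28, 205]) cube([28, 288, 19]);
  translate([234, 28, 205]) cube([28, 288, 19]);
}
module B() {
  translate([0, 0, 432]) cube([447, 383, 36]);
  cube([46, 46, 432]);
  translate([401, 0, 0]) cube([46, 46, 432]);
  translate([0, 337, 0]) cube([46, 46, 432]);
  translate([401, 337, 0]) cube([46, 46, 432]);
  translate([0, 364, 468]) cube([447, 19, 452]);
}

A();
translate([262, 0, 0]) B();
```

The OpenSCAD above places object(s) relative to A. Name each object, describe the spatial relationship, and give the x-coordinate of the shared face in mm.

A is a stool. B is a chair. The chair is against the stool's +x side, with their −y faces flush. The x-coordinate of the shared face is 262 mm.

The stool's +x face and the chair's −x face are both at x = 262 mm.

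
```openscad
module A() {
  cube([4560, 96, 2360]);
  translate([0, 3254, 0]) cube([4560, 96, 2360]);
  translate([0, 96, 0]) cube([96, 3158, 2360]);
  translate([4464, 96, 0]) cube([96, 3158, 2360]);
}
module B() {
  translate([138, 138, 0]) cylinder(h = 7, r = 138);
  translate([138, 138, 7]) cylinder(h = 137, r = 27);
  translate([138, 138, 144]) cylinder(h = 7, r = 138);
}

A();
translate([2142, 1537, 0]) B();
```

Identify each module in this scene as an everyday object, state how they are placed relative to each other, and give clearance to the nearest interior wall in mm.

Clearances: x = 2046, y = 1441; minimum 1441 mm.

A is a house frame. B is a spool. The spool sits inside the house frame, centred. The clearance to the nearest interior wall is 1441 mm.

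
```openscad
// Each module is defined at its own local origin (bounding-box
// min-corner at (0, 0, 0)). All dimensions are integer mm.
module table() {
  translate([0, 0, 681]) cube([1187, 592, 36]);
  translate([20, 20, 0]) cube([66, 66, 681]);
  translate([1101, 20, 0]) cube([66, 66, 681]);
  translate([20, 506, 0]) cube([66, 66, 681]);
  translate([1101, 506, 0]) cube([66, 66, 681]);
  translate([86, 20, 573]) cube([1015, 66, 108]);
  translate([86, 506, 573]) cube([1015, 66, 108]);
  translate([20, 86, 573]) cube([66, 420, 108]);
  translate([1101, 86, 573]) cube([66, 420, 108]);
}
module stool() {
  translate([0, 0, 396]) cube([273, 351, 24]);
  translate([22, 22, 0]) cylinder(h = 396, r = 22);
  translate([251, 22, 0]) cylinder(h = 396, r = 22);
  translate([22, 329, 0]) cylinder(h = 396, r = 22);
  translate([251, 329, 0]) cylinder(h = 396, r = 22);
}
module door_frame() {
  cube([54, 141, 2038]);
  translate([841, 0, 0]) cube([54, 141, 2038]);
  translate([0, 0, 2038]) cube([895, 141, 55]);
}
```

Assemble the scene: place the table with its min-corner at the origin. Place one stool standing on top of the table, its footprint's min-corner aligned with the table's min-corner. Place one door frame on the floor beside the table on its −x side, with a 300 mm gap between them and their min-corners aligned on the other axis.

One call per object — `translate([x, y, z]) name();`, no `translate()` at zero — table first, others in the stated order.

table();
translate([0, 0, 717]) stool();
translate([-1195, 0, 0]) door_frame();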